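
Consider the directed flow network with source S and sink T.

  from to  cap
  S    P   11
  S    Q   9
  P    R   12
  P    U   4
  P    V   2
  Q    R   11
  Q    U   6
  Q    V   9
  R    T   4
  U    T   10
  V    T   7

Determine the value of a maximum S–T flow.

Augment S→P→R→T: bottleneck 4, flow now 4.
Augment S→P→U→T: bottleneck 4, flow now 8.
Augment S→P→V→T: bottleneck 2, flow now 10.
Augment S→Q→U→T: bottleneck 6, flow now 16.
Augment S→Q→V→T: bottleneck 3, flow now 19.
No augmenting path remains; maximum flow = 19.
In the residual graph, reachable from S: {S, P, R}.
Min-cut edges: S→Q (9), P→U (4), P→V (2), R→T (4); capacity 9 + 4 + 2 + 4 = 19.
This cut is saturated, so no flow can exceed 19.

19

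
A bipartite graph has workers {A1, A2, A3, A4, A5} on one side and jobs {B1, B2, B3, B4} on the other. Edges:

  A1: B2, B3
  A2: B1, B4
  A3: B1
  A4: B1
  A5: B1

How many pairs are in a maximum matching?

Unit-capacity flow: source→left, listed edges, right→sink; max matching = max flow.
Augmenting path A1→B2 (+1); matched 1.
Augmenting path A2→B1 (+1); matched 2.
Augmenting path A3→B1→A2→B4 (+1); matched 3.
No augmenting path remains; maximum matching = 3.
König certificate: {A1, A2, B1} is a vertex cover of size 3 (every listed pair touches it), so no matching can be larger.

3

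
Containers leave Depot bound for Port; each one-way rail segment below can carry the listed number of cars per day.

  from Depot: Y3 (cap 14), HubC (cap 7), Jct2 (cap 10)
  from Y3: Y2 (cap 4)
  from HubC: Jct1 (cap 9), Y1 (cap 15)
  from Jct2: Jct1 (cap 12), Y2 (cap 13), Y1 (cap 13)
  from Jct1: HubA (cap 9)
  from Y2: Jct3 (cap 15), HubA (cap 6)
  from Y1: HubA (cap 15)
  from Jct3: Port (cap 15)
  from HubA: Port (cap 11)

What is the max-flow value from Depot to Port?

21

Augment Depot→Y3→Y2→Jct3→Port: bottleneck 4, flow now 4.
Augment Depot→HubC→Jct1→HubA→Port: bottleneck 7, flow now 11.
Augment Depot→Jct2→Jct1→HubA→Port: bottleneck 2, flow now 13.
Augment Depot→Jct2→Y2→Jct3→Port: bottleneck 8, flow now 21.
No augmenting path remains; maximum flow = 21.
In the residual graph, reachable from Depot: {Depot, Y3}.
Min-cut edges: Depot→HubC (7), Depot→Jct2 (10), Y3→Y2 (4); capacity 7 + 10 + 4 = 21.
This cut is saturated, so no flow can exceed 21.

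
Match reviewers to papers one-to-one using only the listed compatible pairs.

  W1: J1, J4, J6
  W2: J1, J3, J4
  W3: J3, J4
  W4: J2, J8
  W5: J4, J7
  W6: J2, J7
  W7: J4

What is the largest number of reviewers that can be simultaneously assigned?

7

Unit-capacity flow: source→left, listed edges, right→sink; max matching = max flow.
Augmenting path W1→J1 (+1); matched 1.
Augmenting path W2→J3 (+1); matched 2.
Augmenting path W3→J4 (+1); matched 3.
Augmenting path W4→J2 (+1); matched 4.
Augmenting path W5→J7 (+1); matched 5.
Augmenting path W6→J2→W4→J8 (+1); matched 6.
Augmenting path W7→J4→W3→J3→W2→J1→W1→J6 (+1); matched 7.
No augmenting path remains; maximum matching = 7.
König certificate: {W1, W2, W3, W4, W5, W6, W7} is a vertex cover of size 7 (every listed pair touches it), so no matching can be larger.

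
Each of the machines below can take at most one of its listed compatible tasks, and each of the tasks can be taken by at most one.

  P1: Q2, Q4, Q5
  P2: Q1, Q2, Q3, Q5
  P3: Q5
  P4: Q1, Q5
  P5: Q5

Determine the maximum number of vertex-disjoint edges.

Unit-capacity flow: source→left, listed edges, right→sink; max matching = max flow.
Augmenting path P1→Q2 (+1); matched 1.
Augmenting path P2→Q1 (+1); matched 2.
Augmenting path P3→Q5 (+1); matched 3.
Augmenting path P4→Q1→P2→Q3 (+1); matched 4.
No augmenting path remains; maximum matching = 4.
König certificate: {P1, P2, P4, Q5} is a vertex cover of size 4 (every listed pair touches it), so no matching can be larger.

4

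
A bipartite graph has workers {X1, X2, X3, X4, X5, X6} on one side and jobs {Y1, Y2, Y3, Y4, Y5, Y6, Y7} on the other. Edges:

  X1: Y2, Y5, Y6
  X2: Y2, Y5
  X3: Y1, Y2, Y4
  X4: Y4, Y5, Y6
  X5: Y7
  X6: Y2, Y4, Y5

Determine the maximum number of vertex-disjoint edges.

6

Unit-capacity flow: source→left, listed edges, right→sink; max matching = max flow.
Augmenting path X1→Y2 (+1); matched 1.
Augmenting path X2→Y5 (+1); matched 2.
Augmenting path X3→Y1 (+1); matched 3.
Augmenting path X4→Y4 (+1); matched 4.
Augmenting path X5→Y7 (+1); matched 5.
Augmenting path X6→Y2→X1→Y6 (+1); matched 6.
No augmenting path remains; maximum matching = 6.
König certificate: {X1, X2, X3, X4, X5, X6} is a vertex cover of size 6 (every listed pair touches it), so no matching can be larger.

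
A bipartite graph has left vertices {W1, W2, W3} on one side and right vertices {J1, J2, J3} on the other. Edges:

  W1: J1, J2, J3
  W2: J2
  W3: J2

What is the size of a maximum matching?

Unit-capacity flow: source→left, listed edges, right→sink; max matching = max flow.
Augmenting path W1→J1 (+1); matched 1.
Augmenting path W2→J2 (+1); matched 2.
No augmenting path remains; maximum matching = 2.
König certificate: {W1, J2} is a vertex cover of size 2 (every listed pair touches it), so no matching can be larger.

2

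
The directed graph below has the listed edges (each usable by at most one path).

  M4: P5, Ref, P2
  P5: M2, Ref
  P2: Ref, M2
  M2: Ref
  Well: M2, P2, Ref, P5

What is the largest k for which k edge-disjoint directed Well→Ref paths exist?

4

Assign every edge capacity 1; by Menger, the answer equals the max flow.
Path Well→Ref (+1); total 1.
Path Well→P5→Ref (+1); total 2.
Path Well→P2→Ref (+1); total 3.
Path Well→M2→Ref (+1); total 4.
No residual Well→Ref path; max flow = 4.
Certifying cut of size 4: {Well→M2, Well→P2, Well→P5, Well→Ref}.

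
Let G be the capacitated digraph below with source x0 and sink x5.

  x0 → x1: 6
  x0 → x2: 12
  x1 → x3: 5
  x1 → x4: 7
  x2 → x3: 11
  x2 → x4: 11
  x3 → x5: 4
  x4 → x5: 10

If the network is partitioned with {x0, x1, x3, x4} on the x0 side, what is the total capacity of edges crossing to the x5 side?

Edges leaving {x0, x1, x3, x4}: x0→x2 (12), x3→x5 (4), x4→x5 (10).
Cut capacity = 12 + 4 + 10 = 26.

26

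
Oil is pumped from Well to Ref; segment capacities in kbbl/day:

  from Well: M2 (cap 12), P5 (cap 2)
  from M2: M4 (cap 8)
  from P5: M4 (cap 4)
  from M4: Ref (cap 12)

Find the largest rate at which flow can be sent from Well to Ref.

10

Augment Well→M2→M4→Ref: bottleneck 8, flow now 8.
Augment Well→P5→M4→Ref: bottleneck 2, flow now 10.
No augmenting path remains; maximum flow = 10.
In the residual graph, reachable from Well: {Well, M2}.
Min-cut edges: Well→P5 (2), M2→M4 (8); capacity 2 + 8 = 10.
This cut is saturated, so no flow can exceed 10.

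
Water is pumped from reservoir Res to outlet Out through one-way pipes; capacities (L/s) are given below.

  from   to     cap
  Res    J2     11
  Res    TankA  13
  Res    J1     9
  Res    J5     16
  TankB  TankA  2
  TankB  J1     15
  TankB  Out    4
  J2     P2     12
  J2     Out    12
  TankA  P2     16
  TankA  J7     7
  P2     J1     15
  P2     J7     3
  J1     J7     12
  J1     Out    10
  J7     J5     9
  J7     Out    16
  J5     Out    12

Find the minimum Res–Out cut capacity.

45

Augment Res→J2→Out: bottleneck 11, flow now 11.
Augment Res→J1→Out: bottleneck 9, flow now 20.
Augment Res→J5→Out: bottleneck 12, flow now 32.
Augment Res→TankA→J7→Out: bottleneck 7, flow now 39.
Augment Res→TankA→P2→J1→Out: bottleneck 1, flow now 40.
Augment Res→TankA→P2→J7→Out: bottleneck 3, flow now 43.
Augment Res→TankA→P2→J1→J7→Out: bottleneck 2, flow now 45.
No augmenting path remains; maximum flow = 45.
By max-flow min-cut, the minimum cut capacity equals the max flow.
In the residual graph, reachable from Res: {Res, J5}.
Min-cut edges: Res→J2 (11), Res→TankA (13), Res→J1 (9), J5→Out (12); capacity 11 + 13 + 9 + 12 = 45.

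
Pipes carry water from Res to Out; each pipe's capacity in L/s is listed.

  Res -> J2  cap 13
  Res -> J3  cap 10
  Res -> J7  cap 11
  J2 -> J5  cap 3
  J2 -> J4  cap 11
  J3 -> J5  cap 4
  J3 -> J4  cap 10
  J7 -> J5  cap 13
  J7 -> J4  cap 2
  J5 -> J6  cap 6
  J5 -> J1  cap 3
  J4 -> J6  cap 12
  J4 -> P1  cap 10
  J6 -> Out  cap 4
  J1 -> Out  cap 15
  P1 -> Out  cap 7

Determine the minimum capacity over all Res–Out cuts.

14

Augment Res→J2→J5→J6→Out: bottleneck 3, flow now 3.
Augment Res→J2→J4→J6→Out: bottleneck 1, flow now 4.
Augment Res→J2→J4→P1→Out: bottleneck 7, flow now 11.
Augment Res→J3→J5→J1→Out: bottleneck 3, flow now 14.
No augmenting path remains; maximum flow = 14.
By max-flow min-cut, the minimum cut capacity equals the max flow.
In the residual graph, reachable from Res: {Res, J2, J3, J7, J5, J4, J6, P1}.
Min-cut edges: J5→J1 (3), J6→Out (4), P1→Out (7); capacity 3 + 4 + 7 = 14.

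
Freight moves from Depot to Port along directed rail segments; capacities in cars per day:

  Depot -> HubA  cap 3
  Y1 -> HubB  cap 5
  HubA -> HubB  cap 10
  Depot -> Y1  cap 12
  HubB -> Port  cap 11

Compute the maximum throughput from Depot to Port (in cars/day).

8

Augment Depot→Y1→HubB→Port: bottleneck 5, flow now 5.
Augment Depot→HubA→HubB→Port: bottleneck 3, flow now 8.
No augmenting path remains; maximum flow = 8.
In the residual graph, reachable from Depot: {Depot, Y1}.
Min-cut edges: Depot→HubA (3), Y1→HubB (5); capacity 3 + 5 = 8.
This cut is saturated, so no flow can exceed 8.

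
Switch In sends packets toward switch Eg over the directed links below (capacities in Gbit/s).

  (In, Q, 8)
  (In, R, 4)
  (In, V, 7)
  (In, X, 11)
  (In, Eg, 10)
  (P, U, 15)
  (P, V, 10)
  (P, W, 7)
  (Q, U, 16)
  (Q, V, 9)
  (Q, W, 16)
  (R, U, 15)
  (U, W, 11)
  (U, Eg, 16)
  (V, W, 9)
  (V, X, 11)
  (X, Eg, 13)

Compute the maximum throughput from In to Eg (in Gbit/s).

Augment In→Eg: bottleneck 10, flow now 10.
Augment In→X→Eg: bottleneck 11, flow now 21.
Augment In→Q→U→Eg: bottleneck 8, flow now 29.
Augment In→R→U→Eg: bottleneck 4, flow now 33.
Augment In→V→X→Eg: bottleneck 2, flow now 35.
No augmenting path remains; maximum flow = 35.
In the residual graph, reachable from In: {In, V, W, X}.
Min-cut edges: In→Q (8), In→R (4), In→Eg (10), X→Eg (13); capacity 8 + 4 + 10 + 13 = 35.
This cut is saturated, so no flow can exceed 35.

35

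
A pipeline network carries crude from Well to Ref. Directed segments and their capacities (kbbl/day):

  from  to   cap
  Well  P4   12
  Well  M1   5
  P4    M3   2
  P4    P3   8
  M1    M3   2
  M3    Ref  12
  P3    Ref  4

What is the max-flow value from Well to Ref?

8

Augment Well→P4→M3→Ref: bottleneck 2, flow now 2.
Augment Well→P4→P3→Ref: bottleneck 4, flow now 6.
Augment Well→M1→M3→Ref: bottleneck 2, flow now 8.
No augmenting path remains; maximum flow = 8.
In the residual graph, reachable from Well: {Well, P4, M1, P3}.
Min-cut edges: P4→M3 (2), M1→M3 (2), P3→Ref (4); capacity 2 + 2 + 4 = 8.
This cut is saturated, so no flow can exceed 8.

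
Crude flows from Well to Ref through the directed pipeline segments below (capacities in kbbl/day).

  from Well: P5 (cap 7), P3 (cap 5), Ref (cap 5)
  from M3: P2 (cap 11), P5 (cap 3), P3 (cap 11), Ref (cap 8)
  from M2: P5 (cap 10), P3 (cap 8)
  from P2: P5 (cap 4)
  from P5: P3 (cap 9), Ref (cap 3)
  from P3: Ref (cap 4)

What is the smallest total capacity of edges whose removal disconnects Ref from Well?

12

Augment Well→Ref: bottleneck 5, flow now 5.
Augment Well→P5→Ref: bottleneck 3, flow now 8.
Augment Well→P3→Ref: bottleneck 4, flow now 12.
No augmenting path remains; maximum flow = 12.
By max-flow min-cut, the minimum cut capacity equals the max flow.
In the residual graph, reachable from Well: {Well, P5, P3}.
Min-cut edges: Well→Ref (5), P5→Ref (3), P3→Ref (4); capacity 5 + 3 + 4 = 12.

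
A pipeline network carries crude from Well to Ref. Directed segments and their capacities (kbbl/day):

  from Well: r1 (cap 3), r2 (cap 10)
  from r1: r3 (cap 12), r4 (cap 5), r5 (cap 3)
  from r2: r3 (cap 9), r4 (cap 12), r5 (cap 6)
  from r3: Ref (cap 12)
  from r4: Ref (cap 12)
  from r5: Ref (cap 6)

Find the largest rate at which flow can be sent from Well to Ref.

13

Augment Well→r1→r3→Ref: bottleneck 3, flow now 3.
Augment Well→r2→r3→Ref: bottleneck 9, flow now 12.
Augment Well→r2→r4→Ref: bottleneck 1, flow now 13.
No augmenting path remains; maximum flow = 13.
In the residual graph, reachable from Well: {Well}.
Min-cut edges: Well→r1 (3), Well→r2 (10); capacity 3 + 10 = 13.
This cut is saturated, so no flow can exceed 13.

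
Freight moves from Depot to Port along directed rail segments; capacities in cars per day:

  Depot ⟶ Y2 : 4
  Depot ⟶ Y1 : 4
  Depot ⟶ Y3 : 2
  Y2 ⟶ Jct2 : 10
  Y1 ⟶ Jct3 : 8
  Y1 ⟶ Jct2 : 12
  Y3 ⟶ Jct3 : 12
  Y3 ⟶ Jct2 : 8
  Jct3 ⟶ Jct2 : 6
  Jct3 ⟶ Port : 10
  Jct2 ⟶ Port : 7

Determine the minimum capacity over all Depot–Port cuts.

Augment Depot→Y2→Jct2→Port: bottleneck 4, flow now 4.
Augment Depot→Y1→Jct3→Port: bottleneck 4, flow now 8.
Augment Depot→Y3→Jct3→Port: bottleneck 2, flow now 10.
No augmenting path remains; maximum flow = 10.
By max-flow min-cut, the minimum cut capacity equals the max flow.
In the residual graph, reachable from Depot: {Depot}.
Min-cut edges: Depot→Y2 (4), Depot→Y1 (4), Depot→Y3 (2); capacity 4 + 4 + 2 = 10.

10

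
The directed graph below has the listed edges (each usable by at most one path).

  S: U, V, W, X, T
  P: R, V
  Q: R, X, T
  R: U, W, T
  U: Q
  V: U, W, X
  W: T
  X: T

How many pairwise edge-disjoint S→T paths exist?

4

Assign every edge capacity 1; by Menger, the answer equals the max flow.
Path S→T (+1); total 1.
Path S→W→T (+1); total 2.
Path S→X→T (+1); total 3.
Path S→U→Q→T (+1); total 4.
No residual S→T path; max flow = 4.
Certifying cut of size 4: {S→T, U→Q, W→T, X→T}.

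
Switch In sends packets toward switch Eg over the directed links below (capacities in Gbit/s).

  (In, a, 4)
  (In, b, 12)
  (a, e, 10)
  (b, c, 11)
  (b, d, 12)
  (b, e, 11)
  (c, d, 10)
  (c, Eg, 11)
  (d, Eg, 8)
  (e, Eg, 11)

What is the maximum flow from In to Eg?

Augment In→a→e→Eg: bottleneck 4, flow now 4.
Augment In→b→c→Eg: bottleneck 11, flow now 15.
Augment In→b→d→Eg: bottleneck 1, flow now 16.
No augmenting path remains; maximum flow = 16.
In the residual graph, reachable from In: {In}.
Min-cut edges: In→a (4), In→b (12); capacity 4 + 12 = 16.
This cut is saturated, so no flow can exceed 16.

16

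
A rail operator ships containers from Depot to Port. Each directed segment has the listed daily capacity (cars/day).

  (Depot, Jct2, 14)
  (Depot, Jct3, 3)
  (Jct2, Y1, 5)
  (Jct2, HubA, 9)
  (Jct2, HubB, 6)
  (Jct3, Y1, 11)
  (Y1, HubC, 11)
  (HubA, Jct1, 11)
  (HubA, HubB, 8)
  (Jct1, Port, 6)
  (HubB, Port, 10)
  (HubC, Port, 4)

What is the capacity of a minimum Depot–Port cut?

Augment Depot→Jct2→HubB→Port: bottleneck 6, flow now 6.
Augment Depot→Jct2→Y1→HubC→Port: bottleneck 4, flow now 10.
Augment Depot→Jct2→HubA→Jct1→Port: bottleneck 4, flow now 14.
Augment Depot→Jct3→Y1→Jct2→HubA→Jct1→Port: bottleneck 2, flow now 16. (uses reverse residual edge)
Augment Depot→Jct3→Y1→Jct2→HubA→HubB→Port: bottleneck 1, flow now 17. (uses reverse residual edge)
No augmenting path remains; maximum flow = 17.
By max-flow min-cut, the minimum cut capacity equals the max flow.
In the residual graph, reachable from Depot: {Depot}.
Min-cut edges: Depot→Jct2 (14), Depot→Jct3 (3); capacity 14 + 3 = 17.

17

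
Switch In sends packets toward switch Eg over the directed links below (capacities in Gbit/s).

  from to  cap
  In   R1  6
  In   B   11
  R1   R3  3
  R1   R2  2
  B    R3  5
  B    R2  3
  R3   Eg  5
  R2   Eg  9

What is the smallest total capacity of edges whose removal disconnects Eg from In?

Augment In→R1→R3→Eg: bottleneck 3, flow now 3.
Augment In→R1→R2→Eg: bottleneck 2, flow now 5.
Augment In→B→R3→Eg: bottleneck 2, flow now 7.
Augment In→B→R2→Eg: bottleneck 3, flow now 10.
No augmenting path remains; maximum flow = 10.
By max-flow min-cut, the minimum cut capacity equals the max flow.
In the residual graph, reachable from In: {In, R1, B, R3}.
Min-cut edges: R1→R2 (2), B→R2 (3), R3→Eg (5); capacity 2 + 3 + 5 = 10.

10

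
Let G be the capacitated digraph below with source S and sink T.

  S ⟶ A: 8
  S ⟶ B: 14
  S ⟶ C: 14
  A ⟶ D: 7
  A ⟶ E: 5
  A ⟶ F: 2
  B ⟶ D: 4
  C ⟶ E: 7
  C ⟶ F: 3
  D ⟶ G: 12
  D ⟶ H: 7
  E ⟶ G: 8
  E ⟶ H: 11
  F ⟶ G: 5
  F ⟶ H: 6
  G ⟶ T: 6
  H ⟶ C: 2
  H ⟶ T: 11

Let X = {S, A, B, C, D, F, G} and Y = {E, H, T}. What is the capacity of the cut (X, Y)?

Edges leaving {S, A, B, C, D, F, G}: A→E (5), C→E (7), D→H (7), F→H (6), G→T (6).
Cut capacity = 5 + 7 + 7 + 6 + 6 = 31.

31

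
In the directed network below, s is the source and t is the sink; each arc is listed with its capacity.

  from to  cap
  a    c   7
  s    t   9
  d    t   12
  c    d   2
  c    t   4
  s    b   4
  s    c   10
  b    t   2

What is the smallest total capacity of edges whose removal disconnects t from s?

Augment s→t: bottleneck 9, flow now 9.
Augment s→b→t: bottleneck 2, flow now 11.
Augment s→c→t: bottleneck 4, flow now 15.
Augment s→c→d→t: bottleneck 2, flow now 17.
No augmenting path remains; maximum flow = 17.
By max-flow min-cut, the minimum cut capacity equals the max flow.
In the residual graph, reachable from s: {s, b, c}.
Min-cut edges: s→t (9), b→t (2), c→d (2), c→t (4); capacity 9 + 2 + 2 + 4 = 17.

17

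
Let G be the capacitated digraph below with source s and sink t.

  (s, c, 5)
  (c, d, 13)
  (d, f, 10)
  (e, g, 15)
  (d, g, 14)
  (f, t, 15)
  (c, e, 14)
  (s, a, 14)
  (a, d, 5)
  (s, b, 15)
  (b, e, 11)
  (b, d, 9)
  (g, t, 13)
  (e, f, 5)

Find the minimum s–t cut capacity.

25

Augment s→a→d→f→t: bottleneck 5, flow now 5.
Augment s→b→d→f→t: bottleneck 5, flow now 10.
Augment s→b→d→g→t: bottleneck 4, flow now 14.
Augment s→b→e→f→t: bottleneck 5, flow now 19.
Augment s→b→e→g→t: bottleneck 1, flow now 20.
Augment s→c→d→g→t: bottleneck 5, flow now 25.
No augmenting path remains; maximum flow = 25.
By max-flow min-cut, the minimum cut capacity equals the max flow.
In the residual graph, reachable from s: {s, a}.
Min-cut edges: s→b (15), s→c (5), a→d (5); capacity 15 + 5 + 5 = 25.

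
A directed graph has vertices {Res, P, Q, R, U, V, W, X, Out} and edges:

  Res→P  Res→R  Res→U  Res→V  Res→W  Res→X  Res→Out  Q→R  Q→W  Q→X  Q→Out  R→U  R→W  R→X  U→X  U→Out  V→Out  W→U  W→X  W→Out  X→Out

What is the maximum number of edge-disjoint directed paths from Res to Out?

5

Assign every edge capacity 1; by Menger, the answer equals the max flow.
Path Res→Out (+1); total 1.
Path Res→U→Out (+1); total 2.
Path Res→V→Out (+1); total 3.
Path Res→W→Out (+1); total 4.
Path Res→X→Out (+1); total 5.
No residual Res→Out path; max flow = 5.
Certifying cut of size 5: {Res→Out, Res→V, U→Out, W→Out, X→Out}.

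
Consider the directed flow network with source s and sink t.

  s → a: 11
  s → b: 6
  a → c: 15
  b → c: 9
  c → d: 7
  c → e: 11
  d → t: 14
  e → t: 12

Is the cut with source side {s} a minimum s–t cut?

Given cut capacity: 11 + 6 = 17.
Augment s→a→c→d→t: bottleneck 7, flow now 7.
Augment s→a→c→e→t: bottleneck 4, flow now 11.
Augment s→b→c→e→t: bottleneck 6, flow now 17.
No augmenting path remains; maximum flow = 17.
Cut capacity 17 equals the max flow, so it is a minimum cut.

Yes — it is a minimum cut (capacity 17).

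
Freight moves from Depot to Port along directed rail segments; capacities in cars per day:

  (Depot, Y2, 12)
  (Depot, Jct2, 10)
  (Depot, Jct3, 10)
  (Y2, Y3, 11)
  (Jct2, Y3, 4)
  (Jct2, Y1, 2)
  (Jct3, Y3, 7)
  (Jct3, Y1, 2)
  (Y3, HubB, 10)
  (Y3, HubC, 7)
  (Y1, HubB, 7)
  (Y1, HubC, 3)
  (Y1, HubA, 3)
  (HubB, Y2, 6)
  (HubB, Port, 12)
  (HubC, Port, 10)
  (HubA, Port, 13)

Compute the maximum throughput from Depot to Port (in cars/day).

21

Augment Depot→Y2→Y3→HubB→Port: bottleneck 10, flow now 10.
Augment Depot→Y2→Y3→HubC→Port: bottleneck 1, flow now 11.
Augment Depot→Jct2→Y3→HubC→Port: bottleneck 4, flow now 15.
Augment Depot→Jct2→Y1→HubB→Port: bottleneck 2, flow now 17.
Augment Depot→Jct3→Y3→HubC→Port: bottleneck 2, flow now 19.
Augment Depot→Jct3→Y1→HubC→Port: bottleneck 2, flow now 21.
No augmenting path remains; maximum flow = 21.
In the residual graph, reachable from Depot: {Depot, Y2, Jct2, Jct3, Y3}.
Min-cut edges: Jct2→Y1 (2), Jct3→Y1 (2), Y3→HubB (10), Y3→HubC (7); capacity 2 + 2 + 10 + 7 = 21.
This cut is saturated, so no flow can exceed 21.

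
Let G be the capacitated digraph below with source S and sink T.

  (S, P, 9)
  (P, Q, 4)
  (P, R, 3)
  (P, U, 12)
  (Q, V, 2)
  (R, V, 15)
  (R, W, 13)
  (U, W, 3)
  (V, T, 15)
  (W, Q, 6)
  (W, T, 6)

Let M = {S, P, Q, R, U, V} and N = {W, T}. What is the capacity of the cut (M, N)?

Edges leaving {S, P, Q, R, U, V}: R→W (13), U→W (3), V→T (15).
Cut capacity = 13 + 3 + 15 = 31.

31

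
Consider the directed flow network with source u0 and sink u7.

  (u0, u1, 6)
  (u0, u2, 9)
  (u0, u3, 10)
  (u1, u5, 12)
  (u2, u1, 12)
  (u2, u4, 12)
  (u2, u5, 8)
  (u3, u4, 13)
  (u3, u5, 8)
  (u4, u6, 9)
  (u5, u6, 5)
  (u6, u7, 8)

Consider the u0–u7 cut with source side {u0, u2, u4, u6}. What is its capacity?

Edges leaving {u0, u2, u4, u6}: u0→u1 (6), u0→u3 (10), u2→u1 (12), u2→u5 (8), u6→u7 (8).
Cut capacity = 6 + 10 + 12 + 8 + 8 = 44.

44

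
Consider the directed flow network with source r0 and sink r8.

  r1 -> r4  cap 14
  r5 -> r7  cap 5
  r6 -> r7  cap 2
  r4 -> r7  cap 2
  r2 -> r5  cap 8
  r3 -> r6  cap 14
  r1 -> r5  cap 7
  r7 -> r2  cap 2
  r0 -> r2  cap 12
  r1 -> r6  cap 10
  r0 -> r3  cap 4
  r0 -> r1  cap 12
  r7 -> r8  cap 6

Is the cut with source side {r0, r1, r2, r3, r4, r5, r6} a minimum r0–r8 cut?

No — its capacity is 9, but the minimum cut has capacity 6.

Given cut capacity: 2 + 5 + 2 = 9.
Augment r0→r1→r4→r7→r8: bottleneck 2, flow now 2.
Augment r0→r1→r5→r7→r8: bottleneck 4, flow now 6.
No augmenting path remains; maximum flow = 6.
In the residual graph, reachable from r0: {r0, r1, r2, r3, r4, r5, r6, r7}.
Min-cut edges: r7→r8 (6); capacity 6 = 6.
Cut capacity 9 exceeds the max flow 6, so it is not minimum.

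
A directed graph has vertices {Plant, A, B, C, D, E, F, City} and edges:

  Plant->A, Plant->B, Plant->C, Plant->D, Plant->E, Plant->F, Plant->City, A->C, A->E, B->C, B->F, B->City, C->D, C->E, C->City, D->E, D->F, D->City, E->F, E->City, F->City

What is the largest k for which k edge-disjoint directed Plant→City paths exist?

6

Assign every edge capacity 1; by Menger, the answer equals the max flow.
Path Plant→City (+1); total 1.
Path Plant→B→City (+1); total 2.
Path Plant→C→City (+1); total 3.
Path Plant→D→City (+1); total 4.
Path Plant→E→City (+1); total 5.
Path Plant→F→City (+1); total 6.
No residual Plant→City path; max flow = 6.
Certifying cut of size 6: {C→City, D→City, E→City, F→City, Plant→B, Plant→City}.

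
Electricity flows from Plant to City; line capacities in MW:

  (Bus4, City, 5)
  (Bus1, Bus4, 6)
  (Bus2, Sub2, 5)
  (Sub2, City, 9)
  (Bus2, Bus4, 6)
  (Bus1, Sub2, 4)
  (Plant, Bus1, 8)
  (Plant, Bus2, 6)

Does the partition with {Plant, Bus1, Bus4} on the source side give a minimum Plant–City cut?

Given cut capacity: 6 + 4 + 5 = 15.
Augment Plant→Bus2→Bus4→City: bottleneck 5, flow now 5.
Augment Plant→Bus2→Sub2→City: bottleneck 1, flow now 6.
Augment Plant→Bus1→Sub2→City: bottleneck 4, flow now 10.
Augment Plant→Bus1→Bus4→Bus2→Sub2→City: bottleneck 4, flow now 14. (uses reverse residual edge)
No augmenting path remains; maximum flow = 14.
In the residual graph, reachable from Plant: {Plant}.
Min-cut edges: Plant→Bus2 (6), Plant→Bus1 (8); capacity 6 + 8 = 14.
Cut capacity 15 exceeds the max flow 14, so it is not minimum.

No — its capacity is 15, but the minimum cut has capacity 14.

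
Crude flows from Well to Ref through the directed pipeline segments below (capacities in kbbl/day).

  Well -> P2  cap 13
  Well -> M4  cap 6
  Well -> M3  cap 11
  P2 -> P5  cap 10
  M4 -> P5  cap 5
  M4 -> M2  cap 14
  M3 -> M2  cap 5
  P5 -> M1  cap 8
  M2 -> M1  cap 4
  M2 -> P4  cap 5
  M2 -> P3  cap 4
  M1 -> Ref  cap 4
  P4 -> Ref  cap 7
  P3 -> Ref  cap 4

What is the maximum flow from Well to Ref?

Augment Well→P2→P5→M1→Ref: bottleneck 4, flow now 4.
Augment Well→M4→M2→P4→Ref: bottleneck 5, flow now 9.
Augment Well→M4→M2→P3→Ref: bottleneck 1, flow now 10.
Augment Well→M3→M2→P3→Ref: bottleneck 3, flow now 13.
No augmenting path remains; maximum flow = 13.
In the residual graph, reachable from Well: {Well, P2, M4, M3, P5, M2, M1}.
Min-cut edges: M2→P4 (5), M2→P3 (4), M1→Ref (4); capacity 5 + 4 + 4 = 13.
This cut is saturated, so no flow can exceed 13.

13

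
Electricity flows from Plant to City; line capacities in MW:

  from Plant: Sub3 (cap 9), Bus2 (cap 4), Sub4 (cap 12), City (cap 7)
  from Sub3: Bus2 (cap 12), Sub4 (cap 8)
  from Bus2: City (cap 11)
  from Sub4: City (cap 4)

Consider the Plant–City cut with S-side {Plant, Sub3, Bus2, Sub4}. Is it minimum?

Yes — it is a minimum cut (capacity 22).

Given cut capacity: 7 + 11 + 4 = 22.
Augment Plant→City: bottleneck 7, flow now 7.
Augment Plant→Bus2→City: bottleneck 4, flow now 11.
Augment Plant→Sub4→City: bottleneck 4, flow now 15.
Augment Plant→Sub3→Bus2→City: bottleneck 7, flow now 22.
No augmenting path remains; maximum flow = 22.
Cut capacity 22 equals the max flow, so it is a minimum cut.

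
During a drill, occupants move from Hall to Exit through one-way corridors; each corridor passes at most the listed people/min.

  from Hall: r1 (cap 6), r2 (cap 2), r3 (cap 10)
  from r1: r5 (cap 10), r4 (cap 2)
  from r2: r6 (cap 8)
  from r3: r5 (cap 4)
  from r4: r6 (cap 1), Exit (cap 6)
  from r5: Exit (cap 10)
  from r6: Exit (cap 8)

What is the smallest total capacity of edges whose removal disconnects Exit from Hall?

12

Augment Hall→r1→r4→Exit: bottleneck 2, flow now 2.
Augment Hall→r1→r5→Exit: bottleneck 4, flow now 6.
Augment Hall→r2→r6→Exit: bottleneck 2, flow now 8.
Augment Hall→r3→r5→Exit: bottleneck 4, flow now 12.
No augmenting path remains; maximum flow = 12.
By max-flow min-cut, the minimum cut capacity equals the max flow.
In the residual graph, reachable from Hall: {Hall, r3}.
Min-cut edges: Hall→r1 (6), Hall→r2 (2), r3→r5 (4); capacity 6 + 2 + 4 = 12.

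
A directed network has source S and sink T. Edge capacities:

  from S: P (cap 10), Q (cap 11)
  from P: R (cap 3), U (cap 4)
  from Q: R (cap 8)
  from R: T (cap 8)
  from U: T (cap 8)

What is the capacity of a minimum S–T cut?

Augment S→P→R→T: bottleneck 3, flow now 3.
Augment S→P→U→T: bottleneck 4, flow now 7.
Augment S→Q→R→T: bottleneck 5, flow now 12.
No augmenting path remains; maximum flow = 12.
By max-flow min-cut, the minimum cut capacity equals the max flow.
In the residual graph, reachable from S: {S, P, Q, R}.
Min-cut edges: P→U (4), R→T (8); capacity 4 + 8 = 12.

12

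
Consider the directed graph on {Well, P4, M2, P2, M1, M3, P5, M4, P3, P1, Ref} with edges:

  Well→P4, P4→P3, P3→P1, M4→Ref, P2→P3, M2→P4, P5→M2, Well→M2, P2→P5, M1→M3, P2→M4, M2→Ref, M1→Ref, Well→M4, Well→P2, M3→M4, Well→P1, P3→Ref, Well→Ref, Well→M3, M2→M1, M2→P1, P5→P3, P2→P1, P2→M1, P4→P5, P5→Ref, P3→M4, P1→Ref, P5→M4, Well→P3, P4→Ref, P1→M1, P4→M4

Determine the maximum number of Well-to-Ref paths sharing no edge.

7

Assign every edge capacity 1; by Menger, the answer equals the max flow.
Path Well→Ref (+1); total 1.
Path Well→P4→Ref (+1); total 2.
Path Well→M2→Ref (+1); total 3.
Path Well→M4→Ref (+1); total 4.
Path Well→P3→Ref (+1); total 5.
Path Well→P1→Ref (+1); total 6.
Path Well→P2→M1→Ref (+1); total 7.
No residual Well→Ref path; max flow = 7.
Certifying cut of size 7: {M4→Ref, Well→M2, Well→P1, Well→P2, Well→P3, Well→P4, Well→Ref}.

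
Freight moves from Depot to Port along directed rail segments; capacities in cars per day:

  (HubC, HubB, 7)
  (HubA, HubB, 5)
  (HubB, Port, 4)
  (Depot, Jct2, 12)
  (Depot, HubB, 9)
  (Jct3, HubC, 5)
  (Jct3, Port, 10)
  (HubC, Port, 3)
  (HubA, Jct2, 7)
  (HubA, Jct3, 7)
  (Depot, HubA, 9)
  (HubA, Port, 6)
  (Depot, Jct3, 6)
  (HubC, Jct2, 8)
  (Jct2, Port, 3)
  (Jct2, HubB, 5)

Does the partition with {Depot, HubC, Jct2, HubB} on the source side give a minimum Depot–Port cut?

Given cut capacity: 9 + 6 + 3 + 3 + 4 = 25.
Augment Depot→HubA→Port: bottleneck 6, flow now 6.
Augment Depot→Jct3→Port: bottleneck 6, flow now 12.
Augment Depot→Jct2→Port: bottleneck 3, flow now 15.
Augment Depot→HubB→Port: bottleneck 4, flow now 19.
Augment Depot→HubA→Jct3→Port: bottleneck 3, flow now 22.
No augmenting path remains; maximum flow = 22.
In the residual graph, reachable from Depot: {Depot, Jct2, HubB}.
Min-cut edges: Depot→HubA (9), Depot→Jct3 (6), Jct2→Port (3), HubB→Port (4); capacity 9 + 6 + 3 + 4 = 22.
Cut capacity 25 exceeds the max flow 22, so it is not minimum.

No — its capacity is 25, but the minimum cut has capacity 22.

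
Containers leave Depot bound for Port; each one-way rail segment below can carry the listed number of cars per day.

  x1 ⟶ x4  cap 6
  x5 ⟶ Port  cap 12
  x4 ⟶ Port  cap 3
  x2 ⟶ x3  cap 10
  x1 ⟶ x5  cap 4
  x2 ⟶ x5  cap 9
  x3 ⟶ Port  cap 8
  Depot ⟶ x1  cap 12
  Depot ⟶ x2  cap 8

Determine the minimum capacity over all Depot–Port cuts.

Augment Depot→x1→x4→Port: bottleneck 3, flow now 3.
Augment Depot→x1→x5→Port: bottleneck 4, flow now 7.
Augment Depot→x2→x3→Port: bottleneck 8, flow now 15.
No augmenting path remains; maximum flow = 15.
By max-flow min-cut, the minimum cut capacity equals the max flow.
In the residual graph, reachable from Depot: {Depot, x1, x4}.
Min-cut edges: Depot→x2 (8), x1→x5 (4), x4→Port (3); capacity 8 + 4 + 3 = 15.

15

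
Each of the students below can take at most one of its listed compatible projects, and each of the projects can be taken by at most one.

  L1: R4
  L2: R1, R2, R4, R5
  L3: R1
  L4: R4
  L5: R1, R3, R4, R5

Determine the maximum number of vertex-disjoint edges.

Unit-capacity flow: source→left, listed edges, right→sink; max matching = max flow.
Augmenting path L1→R4 (+1); matched 1.
Augmenting path L2→R1 (+1); matched 2.
Augmenting path L5→R3 (+1); matched 3.
Augmenting path L3→R1→L2→R2 (+1); matched 4.
No augmenting path remains; maximum matching = 4.
König certificate: {L2, L3, L5, R4} is a vertex cover of size 4 (every listed pair touches it), so no matching can be larger.

4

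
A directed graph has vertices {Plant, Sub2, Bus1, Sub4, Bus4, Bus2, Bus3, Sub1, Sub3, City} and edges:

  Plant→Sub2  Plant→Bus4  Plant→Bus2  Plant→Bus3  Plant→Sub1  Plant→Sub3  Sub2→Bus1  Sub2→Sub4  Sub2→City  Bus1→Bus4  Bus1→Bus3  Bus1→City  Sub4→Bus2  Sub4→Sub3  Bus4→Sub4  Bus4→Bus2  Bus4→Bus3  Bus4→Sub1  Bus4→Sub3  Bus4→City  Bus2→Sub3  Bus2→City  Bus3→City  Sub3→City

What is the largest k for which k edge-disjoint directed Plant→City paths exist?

Assign every edge capacity 1; by Menger, the answer equals the max flow.
Path Plant→Sub2→City (+1); total 1.
Path Plant→Bus4→City (+1); total 2.
Path Plant→Bus2→City (+1); total 3.
Path Plant→Bus3→City (+1); total 4.
Path Plant→Sub3→City (+1); total 5.
No residual Plant→City path; max flow = 5.
Certifying cut of size 5: {Plant→Bus2, Plant→Bus3, Plant→Bus4, Plant→Sub2, Plant→Sub3}.

5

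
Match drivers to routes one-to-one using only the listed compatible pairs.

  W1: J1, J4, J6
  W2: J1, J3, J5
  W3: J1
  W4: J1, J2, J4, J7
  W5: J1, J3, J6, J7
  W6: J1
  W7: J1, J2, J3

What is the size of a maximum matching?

Unit-capacity flow: source→left, listed edges, right→sink; max matching = max flow.
Augmenting path W1→J1 (+1); matched 1.
Augmenting path W2→J3 (+1); matched 2.
Augmenting path W4→J2 (+1); matched 3.
Augmenting path W5→J6 (+1); matched 4.
Augmenting path W3→J1→W1→J4 (+1); matched 5.
Augmenting path W7→J2→W4→J7 (+1); matched 6.
No augmenting path remains; maximum matching = 6.
König certificate: {W1, W2, W4, W5, W7, J1} is a vertex cover of size 6 (every listed pair touches it), so no matching can be larger.

6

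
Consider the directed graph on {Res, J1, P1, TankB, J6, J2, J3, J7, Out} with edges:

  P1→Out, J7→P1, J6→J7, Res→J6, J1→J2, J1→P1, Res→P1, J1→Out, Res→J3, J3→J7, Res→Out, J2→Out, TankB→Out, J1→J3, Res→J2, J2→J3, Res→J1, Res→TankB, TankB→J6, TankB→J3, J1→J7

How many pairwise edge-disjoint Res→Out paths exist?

Assign every edge capacity 1; by Menger, the answer equals the max flow.
Path Res→Out (+1); total 1.
Path Res→J1→Out (+1); total 2.
Path Res→P1→Out (+1); total 3.
Path Res→TankB→Out (+1); total 4.
Path Res→J2→Out (+1); total 5.
No residual Res→Out path; max flow = 5.
Certifying cut of size 5: {P1→Out, Res→J1, Res→J2, Res→Out, Res→TankB}.

5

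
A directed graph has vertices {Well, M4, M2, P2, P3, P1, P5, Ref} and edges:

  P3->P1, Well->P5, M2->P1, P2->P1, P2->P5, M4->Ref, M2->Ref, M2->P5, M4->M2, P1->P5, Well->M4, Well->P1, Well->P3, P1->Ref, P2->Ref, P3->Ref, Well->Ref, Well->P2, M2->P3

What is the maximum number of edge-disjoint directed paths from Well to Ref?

Assign every edge capacity 1; by Menger, the answer equals the max flow.
Path Well→Ref (+1); total 1.
Path Well→M4→Ref (+1); total 2.
Path Well→P2→Ref (+1); total 3.
Path Well→P3→Ref (+1); total 4.
Path Well→P1→Ref (+1); total 5.
No residual Well→Ref path; max flow = 5.
Certifying cut of size 5: {Well→M4, Well→P1, Well→P2, Well→P3, Well→Ref}.

5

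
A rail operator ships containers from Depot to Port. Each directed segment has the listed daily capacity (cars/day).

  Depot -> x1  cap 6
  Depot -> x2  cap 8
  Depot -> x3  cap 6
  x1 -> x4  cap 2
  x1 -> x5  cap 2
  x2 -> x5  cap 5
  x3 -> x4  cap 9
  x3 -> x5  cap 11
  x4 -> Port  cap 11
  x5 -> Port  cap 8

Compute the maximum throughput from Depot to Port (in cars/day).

Augment Depot→x1→x4→Port: bottleneck 2, flow now 2.
Augment Depot→x1→x5→Port: bottleneck 2, flow now 4.
Augment Depot→x2→x5→Port: bottleneck 5, flow now 9.
Augment Depot→x3→x4→Port: bottleneck 6, flow now 15.
No augmenting path remains; maximum flow = 15.
In the residual graph, reachable from Depot: {Depot, x1, x2}.
Min-cut edges: Depot→x3 (6), x1→x4 (2), x1→x5 (2), x2→x5 (5); capacity 6 + 2 + 2 + 5 = 15.
This cut is saturated, so no flow can exceed 15.

15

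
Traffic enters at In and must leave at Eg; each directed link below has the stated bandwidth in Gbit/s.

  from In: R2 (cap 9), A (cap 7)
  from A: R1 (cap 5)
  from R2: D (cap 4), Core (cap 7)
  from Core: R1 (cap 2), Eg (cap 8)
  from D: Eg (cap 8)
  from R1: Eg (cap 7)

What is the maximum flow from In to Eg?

Augment In→A→R1→Eg: bottleneck 5, flow now 5.
Augment In→R2→Core→Eg: bottleneck 7, flow now 12.
Augment In→R2→D→Eg: bottleneck 2, flow now 14.
No augmenting path remains; maximum flow = 14.
In the residual graph, reachable from In: {In, A}.
Min-cut edges: In→R2 (9), A→R1 (5); capacity 9 + 5 = 14.
This cut is saturated, so no flow can exceed 14.

14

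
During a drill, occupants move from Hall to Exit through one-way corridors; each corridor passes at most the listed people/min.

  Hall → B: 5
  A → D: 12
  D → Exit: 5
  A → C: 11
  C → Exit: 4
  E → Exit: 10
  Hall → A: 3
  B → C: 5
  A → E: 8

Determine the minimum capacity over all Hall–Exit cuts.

Augment Hall→A→C→Exit: bottleneck 3, flow now 3.
Augment Hall→B→C→Exit: bottleneck 1, flow now 4.
Augment Hall→B→C→A→D→Exit: bottleneck 3, flow now 7. (uses reverse residual edge)
No augmenting path remains; maximum flow = 7.
By max-flow min-cut, the minimum cut capacity equals the max flow.
In the residual graph, reachable from Hall: {Hall, B, C}.
Min-cut edges: Hall→A (3), C→Exit (4); capacity 3 + 4 = 7.

7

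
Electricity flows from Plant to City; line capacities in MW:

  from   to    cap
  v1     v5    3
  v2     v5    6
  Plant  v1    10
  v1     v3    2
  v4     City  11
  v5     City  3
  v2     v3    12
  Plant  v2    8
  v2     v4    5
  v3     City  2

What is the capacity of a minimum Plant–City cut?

Augment Plant→v1→v3→City: bottleneck 2, flow now 2.
Augment Plant→v1→v5→City: bottleneck 3, flow now 5.
Augment Plant→v2→v4→City: bottleneck 5, flow now 10.
No augmenting path remains; maximum flow = 10.
By max-flow min-cut, the minimum cut capacity equals the max flow.
In the residual graph, reachable from Plant: {Plant, v1, v2, v3, v5}.
Min-cut edges: v2→v4 (5), v3→City (2), v5→City (3); capacity 5 + 2 + 3 = 10.

10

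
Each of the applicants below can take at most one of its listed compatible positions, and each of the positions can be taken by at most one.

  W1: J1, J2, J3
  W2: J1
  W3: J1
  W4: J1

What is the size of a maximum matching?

2

Unit-capacity flow: source→left, listed edges, right→sink; max matching = max flow.
Augmenting path W1→J1 (+1); matched 1.
Augmenting path W2→J1→W1→J2 (+1); matched 2.
No augmenting path remains; maximum matching = 2.
König certificate: {W1, J1} is a vertex cover of size 2 (every listed pair touches it), so no matching can be larger.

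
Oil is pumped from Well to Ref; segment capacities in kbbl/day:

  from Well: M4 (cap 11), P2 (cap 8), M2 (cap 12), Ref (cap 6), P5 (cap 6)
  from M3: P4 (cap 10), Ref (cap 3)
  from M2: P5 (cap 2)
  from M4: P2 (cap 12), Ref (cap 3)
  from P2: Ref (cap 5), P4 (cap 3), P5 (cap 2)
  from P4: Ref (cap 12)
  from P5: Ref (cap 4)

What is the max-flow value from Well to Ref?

21

Augment Well→Ref: bottleneck 6, flow now 6.
Augment Well→M4→Ref: bottleneck 3, flow now 9.
Augment Well→P2→Ref: bottleneck 5, flow now 14.
Augment Well→P5→Ref: bottleneck 4, flow now 18.
Augment Well→P2→P4→Ref: bottleneck 3, flow now 21.
No augmenting path remains; maximum flow = 21.
In the residual graph, reachable from Well: {Well, M2, M4, P2, P5}.
Min-cut edges: Well→Ref (6), M4→Ref (3), P2→P4 (3), P2→Ref (5), P5→Ref (4); capacity 6 + 3 + 3 + 5 + 4 = 21.
This cut is saturated, so no flow can exceed 21.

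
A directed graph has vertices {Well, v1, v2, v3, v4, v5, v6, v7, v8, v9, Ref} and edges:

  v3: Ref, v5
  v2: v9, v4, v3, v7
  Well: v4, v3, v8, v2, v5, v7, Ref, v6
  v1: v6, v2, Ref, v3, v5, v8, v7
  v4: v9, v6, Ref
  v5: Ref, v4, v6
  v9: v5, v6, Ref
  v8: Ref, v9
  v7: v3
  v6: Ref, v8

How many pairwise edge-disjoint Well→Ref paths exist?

Assign every edge capacity 1; by Menger, the answer equals the max flow.
Path Well→Ref (+1); total 1.
Path Well→v3→Ref (+1); total 2.
Path Well→v4→Ref (+1); total 3.
Path Well→v5→Ref (+1); total 4.
Path Well→v6→Ref (+1); total 5.
Path Well→v8→Ref (+1); total 6.
Path Well→v2→v9→Ref (+1); total 7.
No residual Well→Ref path; max flow = 7.
Certifying cut of size 7: {Well→Ref, v3→Ref, v4→Ref, v5→Ref, v6→Ref, v8→Ref, v9→Ref}.

7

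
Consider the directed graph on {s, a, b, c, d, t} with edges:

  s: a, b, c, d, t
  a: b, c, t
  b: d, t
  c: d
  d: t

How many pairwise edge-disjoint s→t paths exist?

4

Assign every edge capacity 1; by Menger, the answer equals the max flow.
Path s→t (+1); total 1.
Path s→a→t (+1); total 2.
Path s→b→t (+1); total 3.
Path s→d→t (+1); total 4.
No residual s→t path; max flow = 4.
Certifying cut of size 4: {d→t, s→a, s→b, s→t}.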